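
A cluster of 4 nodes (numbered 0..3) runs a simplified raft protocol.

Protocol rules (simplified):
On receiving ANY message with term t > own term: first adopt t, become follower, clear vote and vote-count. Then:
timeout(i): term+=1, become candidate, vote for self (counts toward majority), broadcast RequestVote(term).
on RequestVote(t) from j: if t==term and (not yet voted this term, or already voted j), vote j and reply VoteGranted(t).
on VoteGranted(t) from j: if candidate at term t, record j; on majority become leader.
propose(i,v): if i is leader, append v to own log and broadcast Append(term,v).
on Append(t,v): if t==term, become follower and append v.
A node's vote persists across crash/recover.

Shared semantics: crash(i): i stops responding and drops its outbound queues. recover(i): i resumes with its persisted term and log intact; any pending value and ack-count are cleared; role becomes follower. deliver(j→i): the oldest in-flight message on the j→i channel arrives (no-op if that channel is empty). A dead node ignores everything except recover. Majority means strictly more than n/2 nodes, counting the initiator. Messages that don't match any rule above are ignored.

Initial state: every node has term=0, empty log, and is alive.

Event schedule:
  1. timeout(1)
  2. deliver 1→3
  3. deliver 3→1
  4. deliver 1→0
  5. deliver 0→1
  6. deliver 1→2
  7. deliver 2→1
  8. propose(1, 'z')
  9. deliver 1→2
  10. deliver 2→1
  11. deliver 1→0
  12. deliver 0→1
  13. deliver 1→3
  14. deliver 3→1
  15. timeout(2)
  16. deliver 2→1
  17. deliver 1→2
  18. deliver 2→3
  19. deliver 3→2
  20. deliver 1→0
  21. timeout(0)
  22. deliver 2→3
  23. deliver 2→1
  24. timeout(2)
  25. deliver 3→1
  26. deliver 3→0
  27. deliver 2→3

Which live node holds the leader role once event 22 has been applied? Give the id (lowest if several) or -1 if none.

2

[1] timeout(1) → N1(cand t1 [-])
[2] deliver 1→3 → N3(foll t1 [-])
[3] deliver 3→1 → ∅
[4] deliver 1→0 → N0(foll t1 [-])
[5] deliver 0→1 → N1(lead t1 [-])
[6] deliver 1→2 → N2(foll t1 [-])
[7] deliver 2→1 → ∅
[8] propose(1,'z') → N1(lead t1 [z])
[9] deliver 1→2 → N2(foll t1 [z])
[10] deliver 2→1 → ∅
[11] deliver 1→0 → N0(foll t1 [z])
[12] deliver 0→1 → ∅
[13] deliver 1→3 → N3(foll t1 [z])
[14] deliver 3→1 → ∅
[15] timeout(2) → N2(cand t2 [z])
[16] deliver 2→1 → N1(foll t2 [z])
[17] deliver 1→2 → ∅
[18] deliver 2→3 → N3(foll t2 [z])
[19] deliver 3→2 → N2(lead t2 [z])
[20] deliver 1→0 → ∅
[21] timeout(0) → N0(cand t2 [z])
[22] deliver 2→3 → ∅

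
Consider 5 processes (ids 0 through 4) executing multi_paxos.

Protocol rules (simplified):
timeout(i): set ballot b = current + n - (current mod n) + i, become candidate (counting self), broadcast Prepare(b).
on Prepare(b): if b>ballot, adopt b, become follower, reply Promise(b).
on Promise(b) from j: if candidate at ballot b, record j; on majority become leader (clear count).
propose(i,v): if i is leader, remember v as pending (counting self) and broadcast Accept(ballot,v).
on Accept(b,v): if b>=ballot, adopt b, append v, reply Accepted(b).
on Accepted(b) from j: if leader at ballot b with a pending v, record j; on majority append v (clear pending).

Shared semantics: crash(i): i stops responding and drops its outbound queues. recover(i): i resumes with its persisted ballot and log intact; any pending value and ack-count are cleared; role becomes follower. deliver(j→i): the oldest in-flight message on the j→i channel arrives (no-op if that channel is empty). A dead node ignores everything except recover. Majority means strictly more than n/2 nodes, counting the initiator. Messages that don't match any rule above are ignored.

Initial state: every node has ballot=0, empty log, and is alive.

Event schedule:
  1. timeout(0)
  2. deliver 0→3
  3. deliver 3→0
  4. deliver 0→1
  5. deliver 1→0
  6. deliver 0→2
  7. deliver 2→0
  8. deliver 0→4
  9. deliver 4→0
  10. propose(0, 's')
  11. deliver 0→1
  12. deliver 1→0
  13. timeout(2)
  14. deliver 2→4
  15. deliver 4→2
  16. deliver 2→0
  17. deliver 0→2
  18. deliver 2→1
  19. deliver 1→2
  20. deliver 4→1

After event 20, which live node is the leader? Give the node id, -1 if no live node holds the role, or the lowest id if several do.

step 1 timeout(0): 0={cand,b=5,log=-}
step 2 deliver 0→3: 3={foll,b=5,log=-}
step 3 deliver 3→0: —
step 4 deliver 0→1: 1={foll,b=5,log=-}
step 5 deliver 1→0: 0={lead,b=5,log=-}
step 6 deliver 0→2: 2={foll,b=5,log=-}
step 7 deliver 2→0: —
step 8 deliver 0→4: 4={foll,b=5,log=-}
step 9 deliver 4→0: —
step 10 propose(0,'s'): —
step 11 deliver 0→1: 1={foll,b=5,log=s}
step 12 deliver 1→0: —
step 13 timeout(2): 2={cand,b=12,log=-}
step 14 deliver 2→4: 4={foll,b=12,log=-}
step 15 deliver 4→2: —
step 16 deliver 2→0: 0={foll,b=12,log=-}
step 17 deliver 0→2: —
step 18 deliver 2→1: 1={foll,b=12,log=s}
step 19 deliver 1→2: 2={lead,b=12,log=-}
step 20 deliver 4→1: —

2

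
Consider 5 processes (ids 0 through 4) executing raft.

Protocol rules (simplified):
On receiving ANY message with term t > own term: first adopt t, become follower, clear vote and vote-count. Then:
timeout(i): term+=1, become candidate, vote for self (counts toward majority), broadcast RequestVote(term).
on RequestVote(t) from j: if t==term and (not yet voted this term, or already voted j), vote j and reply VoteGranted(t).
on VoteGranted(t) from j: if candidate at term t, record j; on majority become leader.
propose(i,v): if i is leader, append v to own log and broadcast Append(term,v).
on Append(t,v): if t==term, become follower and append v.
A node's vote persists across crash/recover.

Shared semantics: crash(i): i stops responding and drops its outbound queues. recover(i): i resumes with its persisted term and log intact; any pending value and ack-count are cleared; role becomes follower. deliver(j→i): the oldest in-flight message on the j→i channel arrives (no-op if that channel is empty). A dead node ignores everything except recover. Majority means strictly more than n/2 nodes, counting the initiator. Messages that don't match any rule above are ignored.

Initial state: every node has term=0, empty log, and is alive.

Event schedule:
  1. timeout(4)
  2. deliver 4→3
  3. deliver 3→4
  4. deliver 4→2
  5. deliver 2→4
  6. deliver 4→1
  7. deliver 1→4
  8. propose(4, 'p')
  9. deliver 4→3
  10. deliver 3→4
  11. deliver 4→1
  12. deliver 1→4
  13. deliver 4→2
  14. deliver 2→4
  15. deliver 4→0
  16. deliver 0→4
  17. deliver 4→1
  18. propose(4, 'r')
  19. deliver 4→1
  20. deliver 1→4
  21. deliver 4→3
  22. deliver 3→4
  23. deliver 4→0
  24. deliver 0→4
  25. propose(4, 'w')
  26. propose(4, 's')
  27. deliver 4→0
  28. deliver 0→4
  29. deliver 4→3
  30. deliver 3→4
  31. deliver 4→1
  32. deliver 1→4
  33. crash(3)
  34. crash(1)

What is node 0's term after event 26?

1

[1] timeout(4) → N4(cand t1 [-])
[2] deliver 4→3 → N3(foll t1 [-])
[3] deliver 3→4 → ∅
[4] deliver 4→2 → N2(foll t1 [-])
[5] deliver 2→4 → N4(lead t1 [-])
[6] deliver 4→1 → N1(foll t1 [-])
[7] deliver 1→4 → ∅
[8] propose(4,'p') → N4(lead t1 [p])
[9] deliver 4→3 → N3(foll t1 [p])
[10] deliver 3→4 → ∅
[11] deliver 4→1 → N1(foll t1 [p])
[12] deliver 1→4 → ∅
[13] deliver 4→2 → N2(foll t1 [p])
[14] deliver 2→4 → ∅
[15] deliver 4→0 → N0(foll t1 [-])
[16] deliver 0→4 → ∅
[17] deliver 4→1 → ∅
[18] propose(4,'r') → N4(lead t1 [p,r])
[19] deliver 4→1 → N1(foll t1 [p,r])
[20] deliver 1→4 → ∅
[21] deliver 4→3 → N3(foll t1 [p,r])
[22] deliver 3→4 → ∅
[23] deliver 4→0 → N0(foll t1 [p])
[24] deliver 0→4 → ∅
[25] propose(4,'w') → N4(lead t1 [p,r,w])
[26] propose(4,'s') → N4(lead t1 [p,r,w,s])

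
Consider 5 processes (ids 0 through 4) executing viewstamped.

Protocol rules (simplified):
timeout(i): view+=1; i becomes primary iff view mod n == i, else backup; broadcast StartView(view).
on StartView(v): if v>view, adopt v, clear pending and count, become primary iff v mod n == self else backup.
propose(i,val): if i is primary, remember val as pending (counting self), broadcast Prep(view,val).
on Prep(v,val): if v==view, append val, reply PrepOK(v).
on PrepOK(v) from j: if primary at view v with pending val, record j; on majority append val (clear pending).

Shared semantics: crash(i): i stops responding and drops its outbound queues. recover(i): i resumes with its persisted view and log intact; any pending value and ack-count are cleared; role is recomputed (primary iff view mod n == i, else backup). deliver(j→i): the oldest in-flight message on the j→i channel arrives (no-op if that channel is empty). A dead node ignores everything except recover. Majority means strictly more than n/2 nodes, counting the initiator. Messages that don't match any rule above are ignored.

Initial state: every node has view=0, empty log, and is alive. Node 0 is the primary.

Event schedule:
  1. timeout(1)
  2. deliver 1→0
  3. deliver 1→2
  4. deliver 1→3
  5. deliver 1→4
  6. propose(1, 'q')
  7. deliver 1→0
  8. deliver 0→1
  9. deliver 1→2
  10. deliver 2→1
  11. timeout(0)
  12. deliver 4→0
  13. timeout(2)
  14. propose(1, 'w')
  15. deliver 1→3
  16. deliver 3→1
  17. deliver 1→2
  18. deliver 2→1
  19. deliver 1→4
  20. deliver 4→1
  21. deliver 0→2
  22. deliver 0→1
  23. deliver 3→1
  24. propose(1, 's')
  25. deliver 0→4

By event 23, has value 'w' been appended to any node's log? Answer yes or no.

no

1. timeout(1):  <1:prim v1 ->
2. deliver 1→0:  <0:back v1 ->
3. deliver 1→2:  <2:back v1 ->
4. deliver 1→3:  <3:back v1 ->
5. deliver 1→4:  <4:back v1 ->
6. propose(1,'q'):  nop
7. deliver 1→0:  <0:back v1 q>
8. deliver 0→1:  nop
9. deliver 1→2:  <2:back v1 q>
10. deliver 2→1:  <1:prim v1 q>
11. timeout(0):  <0:back v2 q>
12. deliver 4→0:  nop
13. timeout(2):  <2:prim v2 q>
14. propose(1,'w'):  nop
15. deliver 1→3:  <3:back v1 q>
16. deliver 3→1:  nop
17. deliver 1→2:  nop
18. deliver 2→1:  <1:back v2 q>
19. deliver 1→4:  <4:back v1 q>
20. deliver 4→1:  nop
21. deliver 0→2:  nop
22. deliver 0→1:  nop
23. deliver 3→1:  nop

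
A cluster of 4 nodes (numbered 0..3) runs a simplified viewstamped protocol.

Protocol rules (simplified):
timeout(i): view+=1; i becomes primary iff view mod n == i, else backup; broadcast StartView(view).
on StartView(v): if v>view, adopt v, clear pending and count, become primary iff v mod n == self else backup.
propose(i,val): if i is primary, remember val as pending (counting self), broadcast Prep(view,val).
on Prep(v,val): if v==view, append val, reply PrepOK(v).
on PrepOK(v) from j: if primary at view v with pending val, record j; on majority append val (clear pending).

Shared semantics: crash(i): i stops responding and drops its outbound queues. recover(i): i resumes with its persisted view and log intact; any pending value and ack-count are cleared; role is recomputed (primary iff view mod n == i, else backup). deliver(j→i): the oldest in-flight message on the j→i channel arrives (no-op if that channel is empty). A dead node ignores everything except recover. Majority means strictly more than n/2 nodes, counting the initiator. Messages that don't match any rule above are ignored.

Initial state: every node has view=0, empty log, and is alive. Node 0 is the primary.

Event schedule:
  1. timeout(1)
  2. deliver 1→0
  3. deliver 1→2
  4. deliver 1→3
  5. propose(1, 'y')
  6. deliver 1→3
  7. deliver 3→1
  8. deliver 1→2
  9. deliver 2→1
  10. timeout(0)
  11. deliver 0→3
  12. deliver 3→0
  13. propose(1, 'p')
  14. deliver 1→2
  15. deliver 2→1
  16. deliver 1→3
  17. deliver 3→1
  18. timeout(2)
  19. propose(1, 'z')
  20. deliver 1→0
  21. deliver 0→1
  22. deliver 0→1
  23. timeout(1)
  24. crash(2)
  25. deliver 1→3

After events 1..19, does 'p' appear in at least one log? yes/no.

yes

[1] timeout(1) → N1(prim v1 [-])
[2] deliver 1→0 → N0(back v1 [-])
[3] deliver 1→2 → N2(back v1 [-])
[4] deliver 1→3 → N3(back v1 [-])
[5] propose(1,'y') → ∅
[6] deliver 1→3 → N3(back v1 [y])
[7] deliver 3→1 → ∅
[8] deliver 1→2 → N2(back v1 [y])
[9] deliver 2→1 → N1(prim v1 [y])
[10] timeout(0) → N0(back v2 [-])
[11] deliver 0→3 → N3(back v2 [y])
[12] deliver 3→0 → ∅
[13] propose(1,'p') → ∅
[14] deliver 1→2 → N2(back v1 [y,p])
[15] deliver 2→1 → ∅
[16] deliver 1→3 → ∅
[17] deliver 3→1 → ∅
[18] timeout(2) → N2(prim v2 [y,p])
[19] propose(1,'z') → ∅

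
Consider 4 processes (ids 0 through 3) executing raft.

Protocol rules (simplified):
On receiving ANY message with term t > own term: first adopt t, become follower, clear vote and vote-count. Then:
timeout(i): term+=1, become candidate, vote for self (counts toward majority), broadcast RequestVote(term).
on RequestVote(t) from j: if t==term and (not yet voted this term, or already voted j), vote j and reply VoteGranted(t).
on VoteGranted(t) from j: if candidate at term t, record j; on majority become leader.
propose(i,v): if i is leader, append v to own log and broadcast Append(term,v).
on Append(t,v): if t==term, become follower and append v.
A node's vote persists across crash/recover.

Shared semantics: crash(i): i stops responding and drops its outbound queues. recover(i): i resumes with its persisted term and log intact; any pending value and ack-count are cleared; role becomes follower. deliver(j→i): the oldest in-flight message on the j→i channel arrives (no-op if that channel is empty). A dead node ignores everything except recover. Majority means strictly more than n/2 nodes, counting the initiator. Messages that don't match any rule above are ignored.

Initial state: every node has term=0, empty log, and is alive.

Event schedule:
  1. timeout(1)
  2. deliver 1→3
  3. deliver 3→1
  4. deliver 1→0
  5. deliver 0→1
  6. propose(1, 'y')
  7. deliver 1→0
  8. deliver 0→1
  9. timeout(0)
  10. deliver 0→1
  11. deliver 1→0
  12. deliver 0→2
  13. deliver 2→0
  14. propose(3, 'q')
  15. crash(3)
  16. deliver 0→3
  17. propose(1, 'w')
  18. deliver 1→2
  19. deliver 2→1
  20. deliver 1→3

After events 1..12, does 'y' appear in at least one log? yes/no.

yes

after 1 — timeout(1): n1:cand/t1/[-]
after 2 — deliver 1→3: n3:foll/t1/[-]
after 3 — deliver 3→1: ·
after 4 — deliver 1→0: n0:foll/t1/[-]
after 5 — deliver 0→1: n1:lead/t1/[-]
after 6 — propose(1,'y'): n1:lead/t1/[y]
after 7 — deliver 1→0: n0:foll/t1/[y]
after 8 — deliver 0→1: ·
after 9 — timeout(0): n0:cand/t2/[y]
after 10 — deliver 0→1: n1:foll/t2/[y]
after 11 — deliver 1→0: ·
after 12 — deliver 0→2: n2:foll/t2/[-]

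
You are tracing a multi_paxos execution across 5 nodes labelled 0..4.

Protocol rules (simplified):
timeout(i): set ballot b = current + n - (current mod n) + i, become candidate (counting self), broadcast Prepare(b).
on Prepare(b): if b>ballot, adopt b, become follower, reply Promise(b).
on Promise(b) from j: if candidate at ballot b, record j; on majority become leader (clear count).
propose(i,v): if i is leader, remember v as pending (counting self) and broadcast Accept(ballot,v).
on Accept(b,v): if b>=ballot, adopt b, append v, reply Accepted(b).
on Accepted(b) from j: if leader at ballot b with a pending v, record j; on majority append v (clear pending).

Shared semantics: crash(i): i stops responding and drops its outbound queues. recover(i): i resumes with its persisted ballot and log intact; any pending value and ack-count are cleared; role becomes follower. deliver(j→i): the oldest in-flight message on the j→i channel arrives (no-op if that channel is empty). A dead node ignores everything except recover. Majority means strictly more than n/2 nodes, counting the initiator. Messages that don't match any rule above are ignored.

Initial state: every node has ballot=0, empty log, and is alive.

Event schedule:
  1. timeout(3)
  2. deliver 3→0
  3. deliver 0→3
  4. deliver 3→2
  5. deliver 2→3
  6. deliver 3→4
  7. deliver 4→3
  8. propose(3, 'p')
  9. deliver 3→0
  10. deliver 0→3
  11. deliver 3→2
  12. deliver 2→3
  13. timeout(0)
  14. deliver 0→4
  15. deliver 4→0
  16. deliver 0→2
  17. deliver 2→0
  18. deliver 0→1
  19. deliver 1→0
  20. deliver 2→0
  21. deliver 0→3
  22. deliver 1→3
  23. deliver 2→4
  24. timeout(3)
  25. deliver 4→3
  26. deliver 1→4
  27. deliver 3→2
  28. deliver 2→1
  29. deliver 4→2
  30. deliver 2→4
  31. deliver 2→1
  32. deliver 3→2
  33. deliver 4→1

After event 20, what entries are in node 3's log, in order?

1. timeout(3):  <3:cand b8 ->
2. deliver 3→0:  <0:foll b8 ->
3. deliver 0→3:  nop
4. deliver 3→2:  <2:foll b8 ->
5. deliver 2→3:  <3:lead b8 ->
6. deliver 3→4:  <4:foll b8 ->
7. deliver 4→3:  nop
8. propose(3,'p'):  nop
9. deliver 3→0:  <0:foll b8 p>
10. deliver 0→3:  nop
11. deliver 3→2:  <2:foll b8 p>
12. deliver 2→3:  <3:lead b8 p>
13. timeout(0):  <0:cand b10 p>
14. deliver 0→4:  <4:foll b10 ->
15. deliver 4→0:  nop
16. deliver 0→2:  <2:foll b10 p>
17. deliver 2→0:  <0:lead b10 p>
18. deliver 0→1:  <1:foll b10 ->
19. deliver 1→0:  nop
20. deliver 2→0:  nop

p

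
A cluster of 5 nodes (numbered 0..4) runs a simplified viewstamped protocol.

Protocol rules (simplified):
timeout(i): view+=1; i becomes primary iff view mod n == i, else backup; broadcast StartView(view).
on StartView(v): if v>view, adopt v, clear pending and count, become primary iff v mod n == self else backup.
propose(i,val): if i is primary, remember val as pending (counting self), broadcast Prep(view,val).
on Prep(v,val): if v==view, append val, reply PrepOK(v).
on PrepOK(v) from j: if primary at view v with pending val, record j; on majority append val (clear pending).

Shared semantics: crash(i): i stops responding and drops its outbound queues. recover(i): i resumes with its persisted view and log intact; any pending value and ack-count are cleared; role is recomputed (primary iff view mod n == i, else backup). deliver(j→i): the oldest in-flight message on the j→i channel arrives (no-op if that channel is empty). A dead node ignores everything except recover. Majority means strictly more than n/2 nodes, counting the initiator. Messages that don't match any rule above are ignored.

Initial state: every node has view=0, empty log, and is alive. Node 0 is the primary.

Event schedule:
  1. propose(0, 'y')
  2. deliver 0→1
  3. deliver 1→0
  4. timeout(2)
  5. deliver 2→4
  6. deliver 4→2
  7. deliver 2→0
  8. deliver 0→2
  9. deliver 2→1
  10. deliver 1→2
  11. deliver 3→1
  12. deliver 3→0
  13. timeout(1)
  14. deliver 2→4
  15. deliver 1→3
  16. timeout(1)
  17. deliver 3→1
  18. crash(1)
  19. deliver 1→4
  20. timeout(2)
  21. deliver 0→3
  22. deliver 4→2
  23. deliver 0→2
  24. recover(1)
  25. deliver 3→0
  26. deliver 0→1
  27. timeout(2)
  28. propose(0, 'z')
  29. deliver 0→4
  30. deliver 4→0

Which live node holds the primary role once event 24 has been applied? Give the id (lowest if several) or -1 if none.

e1 propose(0,'y'): ·
e2 deliver 0→1: 1[back,v=0,y]
e3 deliver 1→0: ·
e4 timeout(2): 2[back,v=1,-]
e5 deliver 2→4: 4[back,v=1,-]
e6 deliver 4→2: ·
e7 deliver 2→0: 0[back,v=1,-]
e8 deliver 0→2: ·
e9 deliver 2→1: 1[prim,v=1,y]
e10 deliver 1→2: ·
e11 deliver 3→1: ·
e12 deliver 3→0: ·
e13 timeout(1): 1[back,v=2,y]
e14 deliver 2→4: ·
e15 deliver 1→3: 3[back,v=2,-]
e16 timeout(1): 1[back,v=3,y]
e17 deliver 3→1: ·
e18 crash(1): 1[✗back,v=3,y]
e19 deliver 1→4: ·
e20 timeout(2): 2[prim,v=2,-]
e21 deliver 0→3: ·
e22 deliver 4→2: ·
e23 deliver 0→2: ·
e24 recover(1): 1[back,v=3,y]

2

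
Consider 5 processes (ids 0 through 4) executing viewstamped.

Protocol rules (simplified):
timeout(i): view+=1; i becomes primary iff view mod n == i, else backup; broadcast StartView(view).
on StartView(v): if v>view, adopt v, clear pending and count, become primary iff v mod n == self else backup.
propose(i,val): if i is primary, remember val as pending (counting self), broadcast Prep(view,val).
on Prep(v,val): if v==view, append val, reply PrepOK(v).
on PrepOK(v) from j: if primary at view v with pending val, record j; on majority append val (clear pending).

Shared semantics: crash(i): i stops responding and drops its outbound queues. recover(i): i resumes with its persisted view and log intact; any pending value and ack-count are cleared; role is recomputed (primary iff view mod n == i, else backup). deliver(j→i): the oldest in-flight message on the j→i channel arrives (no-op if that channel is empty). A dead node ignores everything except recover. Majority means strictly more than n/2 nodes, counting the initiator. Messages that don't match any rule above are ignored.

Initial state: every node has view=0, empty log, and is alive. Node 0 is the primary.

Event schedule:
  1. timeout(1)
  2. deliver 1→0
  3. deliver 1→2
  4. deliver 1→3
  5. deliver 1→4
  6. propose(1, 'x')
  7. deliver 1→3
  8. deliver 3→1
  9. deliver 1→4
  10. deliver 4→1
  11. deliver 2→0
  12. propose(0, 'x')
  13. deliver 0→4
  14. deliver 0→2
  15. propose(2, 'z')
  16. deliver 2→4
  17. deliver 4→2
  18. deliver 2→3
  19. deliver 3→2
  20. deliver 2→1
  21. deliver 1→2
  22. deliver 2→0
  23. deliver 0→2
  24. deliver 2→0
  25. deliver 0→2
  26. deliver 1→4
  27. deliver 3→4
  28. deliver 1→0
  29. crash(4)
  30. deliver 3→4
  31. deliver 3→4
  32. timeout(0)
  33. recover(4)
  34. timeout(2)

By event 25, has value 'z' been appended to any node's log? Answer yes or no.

after 1 — timeout(1): n1:prim/v1/[-]
after 2 — deliver 1→0: n0:back/v1/[-]
after 3 — deliver 1→2: n2:back/v1/[-]
after 4 — deliver 1→3: n3:back/v1/[-]
after 5 — deliver 1→4: n4:back/v1/[-]
after 6 — propose(1,'x'): ·
after 7 — deliver 1→3: n3:back/v1/[x]
after 8 — deliver 3→1: ·
after 9 — deliver 1→4: n4:back/v1/[x]
after 10 — deliver 4→1: n1:prim/v1/[x]
after 11 — deliver 2→0: ·
after 12 — propose(0,'x'): ·
after 13 — deliver 0→4: ·
after 14 — deliver 0→2: ·
after 15 — propose(2,'z'): ·
after 16 — deliver 2→4: ·
after 17 — deliver 4→2: ·
after 18 — deliver 2→3: ·
after 19 — deliver 3→2: ·
after 20 — deliver 2→1: ·
after 21 — deliver 1→2: n2:back/v1/[x]
after 22 — deliver 2→0: ·
after 23 — deliver 0→2: ·
after 24 — deliver 2→0: ·
after 25 — deliver 0→2: ·

no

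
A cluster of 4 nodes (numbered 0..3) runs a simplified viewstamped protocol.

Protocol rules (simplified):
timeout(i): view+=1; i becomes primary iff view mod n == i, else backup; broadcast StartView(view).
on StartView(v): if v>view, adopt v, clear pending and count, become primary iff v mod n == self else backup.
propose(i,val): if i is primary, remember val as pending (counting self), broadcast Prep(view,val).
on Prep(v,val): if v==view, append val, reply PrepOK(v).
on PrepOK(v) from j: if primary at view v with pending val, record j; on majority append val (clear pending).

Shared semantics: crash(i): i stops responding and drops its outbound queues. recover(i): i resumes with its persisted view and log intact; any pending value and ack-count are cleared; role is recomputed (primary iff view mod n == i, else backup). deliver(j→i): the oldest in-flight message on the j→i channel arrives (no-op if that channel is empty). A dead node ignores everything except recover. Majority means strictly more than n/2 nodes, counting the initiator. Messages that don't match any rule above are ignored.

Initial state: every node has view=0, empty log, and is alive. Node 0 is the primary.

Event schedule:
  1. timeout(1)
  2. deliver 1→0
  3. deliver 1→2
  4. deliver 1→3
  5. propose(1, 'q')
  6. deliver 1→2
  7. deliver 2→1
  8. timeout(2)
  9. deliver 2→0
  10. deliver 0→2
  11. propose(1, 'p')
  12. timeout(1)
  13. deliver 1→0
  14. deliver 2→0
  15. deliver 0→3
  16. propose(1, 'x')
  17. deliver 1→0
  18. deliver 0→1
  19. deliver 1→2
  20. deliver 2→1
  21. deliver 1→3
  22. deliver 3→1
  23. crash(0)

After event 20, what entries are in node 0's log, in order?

empty

[1] timeout(1) → N1(prim v1 [-])
[2] deliver 1→0 → N0(back v1 [-])
[3] deliver 1→2 → N2(back v1 [-])
[4] deliver 1→3 → N3(back v1 [-])
[5] propose(1,'q') → ∅
[6] deliver 1→2 → N2(back v1 [q])
[7] deliver 2→1 → ∅
[8] timeout(2) → N2(prim v2 [q])
[9] deliver 2→0 → N0(back v2 [-])
[10] deliver 0→2 → ∅
[11] propose(1,'p') → ∅
[12] timeout(1) → N1(back v2 [-])
[13] deliver 1→0 → ∅
[14] deliver 2→0 → ∅
[15] deliver 0→3 → ∅
[16] propose(1,'x') → ∅
[17] deliver 1→0 → ∅
[18] deliver 0→1 → ∅
[19] deliver 1→2 → ∅
[20] deliver 2→1 → ∅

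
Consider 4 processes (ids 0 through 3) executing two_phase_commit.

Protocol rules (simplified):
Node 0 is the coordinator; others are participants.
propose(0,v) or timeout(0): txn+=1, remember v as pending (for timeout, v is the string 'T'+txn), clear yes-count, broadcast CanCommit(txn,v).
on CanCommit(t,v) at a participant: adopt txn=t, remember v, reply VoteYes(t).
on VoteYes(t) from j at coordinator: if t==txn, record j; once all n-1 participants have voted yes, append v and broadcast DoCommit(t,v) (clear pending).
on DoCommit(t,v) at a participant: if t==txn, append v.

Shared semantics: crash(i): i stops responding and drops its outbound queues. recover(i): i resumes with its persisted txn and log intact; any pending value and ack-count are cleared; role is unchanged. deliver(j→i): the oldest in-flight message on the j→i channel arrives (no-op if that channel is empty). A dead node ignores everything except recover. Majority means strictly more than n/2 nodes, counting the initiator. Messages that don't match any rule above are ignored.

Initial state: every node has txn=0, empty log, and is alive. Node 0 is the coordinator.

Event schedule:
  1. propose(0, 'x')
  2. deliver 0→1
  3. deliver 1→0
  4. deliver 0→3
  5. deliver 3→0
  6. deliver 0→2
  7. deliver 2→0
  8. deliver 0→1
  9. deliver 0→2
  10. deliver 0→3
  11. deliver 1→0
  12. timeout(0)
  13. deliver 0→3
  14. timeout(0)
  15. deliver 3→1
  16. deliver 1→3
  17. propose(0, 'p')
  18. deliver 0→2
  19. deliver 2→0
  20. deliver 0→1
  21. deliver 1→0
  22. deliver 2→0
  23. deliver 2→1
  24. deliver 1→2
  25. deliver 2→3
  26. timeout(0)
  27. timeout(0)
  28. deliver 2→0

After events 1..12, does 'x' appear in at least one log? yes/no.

after 1 — propose(0,'x'): n0:coor/t1/[-]
after 2 — deliver 0→1: n1:part/t1/[-]
after 3 — deliver 1→0: ·
after 4 — deliver 0→3: n3:part/t1/[-]
after 5 — deliver 3→0: ·
after 6 — deliver 0→2: n2:part/t1/[-]
after 7 — deliver 2→0: n0:coor/t1/[x]
after 8 — deliver 0→1: n1:part/t1/[x]
after 9 — deliver 0→2: n2:part/t1/[x]
after 10 — deliver 0→3: n3:part/t1/[x]
after 11 — deliver 1→0: ·
after 12 — timeout(0): n0:coor/t2/[x]

yes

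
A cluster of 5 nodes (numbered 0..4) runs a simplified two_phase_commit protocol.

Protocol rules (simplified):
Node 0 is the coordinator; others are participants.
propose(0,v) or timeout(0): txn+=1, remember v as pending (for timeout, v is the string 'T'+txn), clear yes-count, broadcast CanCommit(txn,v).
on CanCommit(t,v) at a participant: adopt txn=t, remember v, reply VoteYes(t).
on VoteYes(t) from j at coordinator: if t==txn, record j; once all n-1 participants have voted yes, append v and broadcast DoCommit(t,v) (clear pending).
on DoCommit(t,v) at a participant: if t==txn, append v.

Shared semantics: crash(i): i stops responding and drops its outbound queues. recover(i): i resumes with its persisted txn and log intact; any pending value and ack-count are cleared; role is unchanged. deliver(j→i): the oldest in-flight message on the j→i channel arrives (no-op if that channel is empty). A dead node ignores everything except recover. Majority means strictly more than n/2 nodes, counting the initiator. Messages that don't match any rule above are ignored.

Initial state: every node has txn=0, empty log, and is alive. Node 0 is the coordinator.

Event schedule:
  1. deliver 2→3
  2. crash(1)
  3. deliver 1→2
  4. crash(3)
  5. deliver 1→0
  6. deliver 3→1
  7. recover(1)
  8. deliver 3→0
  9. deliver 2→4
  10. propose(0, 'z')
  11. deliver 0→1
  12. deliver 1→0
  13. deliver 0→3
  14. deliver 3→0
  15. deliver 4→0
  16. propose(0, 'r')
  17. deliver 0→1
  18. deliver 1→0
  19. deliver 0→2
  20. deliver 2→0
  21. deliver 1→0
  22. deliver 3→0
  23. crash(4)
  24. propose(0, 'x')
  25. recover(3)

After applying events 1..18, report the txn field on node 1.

after 1 — deliver 2→3: ·
after 2 — crash(1): n1:✗part/t0/[-]
after 3 — deliver 1→2: ·
after 4 — crash(3): n3:✗part/t0/[-]
after 5 — deliver 1→0: ·
after 6 — deliver 3→1: ·
after 7 — recover(1): n1:part/t0/[-]
after 8 — deliver 3→0: ·
after 9 — deliver 2→4: ·
after 10 — propose(0,'z'): n0:coor/t1/[-]
after 11 — deliver 0→1: n1:part/t1/[-]
after 12 — deliver 1→0: ·
after 13 — deliver 0→3: ·
after 14 — deliver 3→0: ·
after 15 — deliver 4→0: ·
after 16 — propose(0,'r'): n0:coor/t2/[-]
after 17 — deliver 0→1: n1:part/t2/[-]
after 18 — deliver 1→0: ·

2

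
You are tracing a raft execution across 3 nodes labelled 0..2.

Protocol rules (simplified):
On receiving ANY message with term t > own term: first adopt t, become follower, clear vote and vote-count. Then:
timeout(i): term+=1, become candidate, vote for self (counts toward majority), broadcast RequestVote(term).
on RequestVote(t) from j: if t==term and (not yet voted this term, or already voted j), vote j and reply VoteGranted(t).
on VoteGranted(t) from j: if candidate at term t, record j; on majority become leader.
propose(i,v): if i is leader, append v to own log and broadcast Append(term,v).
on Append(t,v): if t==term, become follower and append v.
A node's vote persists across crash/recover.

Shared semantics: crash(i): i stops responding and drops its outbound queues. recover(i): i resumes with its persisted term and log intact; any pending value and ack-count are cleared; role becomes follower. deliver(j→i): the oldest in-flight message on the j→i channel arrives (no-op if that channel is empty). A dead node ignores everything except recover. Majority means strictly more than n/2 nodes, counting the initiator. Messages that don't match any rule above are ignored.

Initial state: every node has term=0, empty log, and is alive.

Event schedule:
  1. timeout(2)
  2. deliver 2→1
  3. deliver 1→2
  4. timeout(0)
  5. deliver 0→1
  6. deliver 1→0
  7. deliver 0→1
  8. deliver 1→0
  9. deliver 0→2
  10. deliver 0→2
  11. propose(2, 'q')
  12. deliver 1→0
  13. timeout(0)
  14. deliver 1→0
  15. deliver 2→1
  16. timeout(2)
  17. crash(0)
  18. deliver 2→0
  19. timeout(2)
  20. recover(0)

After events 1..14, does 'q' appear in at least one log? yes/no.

yes

1. timeout(2):  <2:cand t1 ->
2. deliver 2→1:  <1:foll t1 ->
3. deliver 1→2:  <2:lead t1 ->
4. timeout(0):  <0:cand t1 ->
5. deliver 0→1:  nop
6. deliver 1→0:  nop
7. deliver 0→1:  nop
8. deliver 1→0:  nop
9. deliver 0→2:  nop
10. deliver 0→2:  nop
11. propose(2,'q'):  <2:lead t1 q>
12. deliver 1→0:  nop
13. timeout(0):  <0:cand t2 ->
14. deliver 1→0:  nop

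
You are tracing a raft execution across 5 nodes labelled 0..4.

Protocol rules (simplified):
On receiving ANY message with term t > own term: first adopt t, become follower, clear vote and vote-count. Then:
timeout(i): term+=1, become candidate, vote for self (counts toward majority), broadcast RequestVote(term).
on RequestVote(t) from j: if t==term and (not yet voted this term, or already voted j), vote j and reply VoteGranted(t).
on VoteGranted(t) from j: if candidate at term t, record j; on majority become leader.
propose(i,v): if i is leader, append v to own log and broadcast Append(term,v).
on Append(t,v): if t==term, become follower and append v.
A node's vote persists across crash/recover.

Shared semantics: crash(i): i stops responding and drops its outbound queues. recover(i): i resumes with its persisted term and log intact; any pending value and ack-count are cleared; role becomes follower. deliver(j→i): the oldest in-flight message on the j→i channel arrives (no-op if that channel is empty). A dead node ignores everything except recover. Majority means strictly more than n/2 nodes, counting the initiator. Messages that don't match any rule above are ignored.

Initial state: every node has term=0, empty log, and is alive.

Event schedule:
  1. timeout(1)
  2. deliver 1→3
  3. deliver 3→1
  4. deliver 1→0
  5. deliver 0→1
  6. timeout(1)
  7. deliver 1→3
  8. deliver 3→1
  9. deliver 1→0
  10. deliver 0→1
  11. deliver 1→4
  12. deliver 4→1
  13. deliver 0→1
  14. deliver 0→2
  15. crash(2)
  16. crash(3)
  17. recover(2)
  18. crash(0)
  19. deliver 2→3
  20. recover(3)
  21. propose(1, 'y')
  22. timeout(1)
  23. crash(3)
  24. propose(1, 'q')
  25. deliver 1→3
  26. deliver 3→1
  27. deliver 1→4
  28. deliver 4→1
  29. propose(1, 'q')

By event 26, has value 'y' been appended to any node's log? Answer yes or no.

yes

[1] timeout(1) → N1(cand t1 [-])
[2] deliver 1→3 → N3(foll t1 [-])
[3] deliver 3→1 → ∅
[4] deliver 1→0 → N0(foll t1 [-])
[5] deliver 0→1 → N1(lead t1 [-])
[6] timeout(1) → N1(cand t2 [-])
[7] deliver 1→3 → N3(foll t2 [-])
[8] deliver 3→1 → ∅
[9] deliver 1→0 → N0(foll t2 [-])
[10] deliver 0→1 → N1(lead t2 [-])
[11] deliver 1→4 → N4(foll t1 [-])
[12] deliver 4→1 → ∅
[13] deliver 0→1 → ∅
[14] deliver 0→2 → ∅
[15] crash(2) → N2(✗foll t0 [-])
[16] crash(3) → N3(✗foll t2 [-])
[17] recover(2) → N2(foll t0 [-])
[18] crash(0) → N0(✗foll t2 [-])
[19] deliver 2→3 → ∅
[20] recover(3) → N3(foll t2 [-])
[21] propose(1,'y') → N1(lead t2 [y])
[22] timeout(1) → N1(cand t3 [y])
[23] crash(3) → N3(✗foll t2 [-])
[24] propose(1,'q') → ∅
[25] deliver 1→3 → ∅
[26] deliver 3→1 → ∅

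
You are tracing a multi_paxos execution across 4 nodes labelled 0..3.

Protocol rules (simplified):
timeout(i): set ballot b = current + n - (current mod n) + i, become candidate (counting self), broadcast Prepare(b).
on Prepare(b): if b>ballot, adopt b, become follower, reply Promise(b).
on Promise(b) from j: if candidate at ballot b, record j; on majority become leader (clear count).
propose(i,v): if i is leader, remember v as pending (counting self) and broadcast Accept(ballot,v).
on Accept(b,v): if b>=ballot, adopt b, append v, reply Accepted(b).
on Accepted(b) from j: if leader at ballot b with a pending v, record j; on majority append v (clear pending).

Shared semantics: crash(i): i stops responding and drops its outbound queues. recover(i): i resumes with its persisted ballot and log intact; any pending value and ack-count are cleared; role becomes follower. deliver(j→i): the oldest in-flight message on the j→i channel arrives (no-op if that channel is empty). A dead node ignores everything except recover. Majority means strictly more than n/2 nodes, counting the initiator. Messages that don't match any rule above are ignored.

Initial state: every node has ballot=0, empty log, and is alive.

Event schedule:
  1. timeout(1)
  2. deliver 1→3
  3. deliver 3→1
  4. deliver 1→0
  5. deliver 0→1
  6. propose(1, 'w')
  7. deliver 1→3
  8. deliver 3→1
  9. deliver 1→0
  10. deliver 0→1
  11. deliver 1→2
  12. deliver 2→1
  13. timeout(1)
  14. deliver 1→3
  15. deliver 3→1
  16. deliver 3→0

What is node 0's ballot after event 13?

5

e1 timeout(1): 1[cand,b=5,-]
e2 deliver 1→3: 3[foll,b=5,-]
e3 deliver 3→1: ·
e4 deliver 1→0: 0[foll,b=5,-]
e5 deliver 0→1: 1[lead,b=5,-]
e6 propose(1,'w'): ·
e7 deliver 1→3: 3[foll,b=5,w]
e8 deliver 3→1: ·
e9 deliver 1→0: 0[foll,b=5,w]
e10 deliver 0→1: 1[lead,b=5,w]
e11 deliver 1→2: 2[foll,b=5,-]
e12 deliver 2→1: ·
e13 timeout(1): 1[cand,b=9,w]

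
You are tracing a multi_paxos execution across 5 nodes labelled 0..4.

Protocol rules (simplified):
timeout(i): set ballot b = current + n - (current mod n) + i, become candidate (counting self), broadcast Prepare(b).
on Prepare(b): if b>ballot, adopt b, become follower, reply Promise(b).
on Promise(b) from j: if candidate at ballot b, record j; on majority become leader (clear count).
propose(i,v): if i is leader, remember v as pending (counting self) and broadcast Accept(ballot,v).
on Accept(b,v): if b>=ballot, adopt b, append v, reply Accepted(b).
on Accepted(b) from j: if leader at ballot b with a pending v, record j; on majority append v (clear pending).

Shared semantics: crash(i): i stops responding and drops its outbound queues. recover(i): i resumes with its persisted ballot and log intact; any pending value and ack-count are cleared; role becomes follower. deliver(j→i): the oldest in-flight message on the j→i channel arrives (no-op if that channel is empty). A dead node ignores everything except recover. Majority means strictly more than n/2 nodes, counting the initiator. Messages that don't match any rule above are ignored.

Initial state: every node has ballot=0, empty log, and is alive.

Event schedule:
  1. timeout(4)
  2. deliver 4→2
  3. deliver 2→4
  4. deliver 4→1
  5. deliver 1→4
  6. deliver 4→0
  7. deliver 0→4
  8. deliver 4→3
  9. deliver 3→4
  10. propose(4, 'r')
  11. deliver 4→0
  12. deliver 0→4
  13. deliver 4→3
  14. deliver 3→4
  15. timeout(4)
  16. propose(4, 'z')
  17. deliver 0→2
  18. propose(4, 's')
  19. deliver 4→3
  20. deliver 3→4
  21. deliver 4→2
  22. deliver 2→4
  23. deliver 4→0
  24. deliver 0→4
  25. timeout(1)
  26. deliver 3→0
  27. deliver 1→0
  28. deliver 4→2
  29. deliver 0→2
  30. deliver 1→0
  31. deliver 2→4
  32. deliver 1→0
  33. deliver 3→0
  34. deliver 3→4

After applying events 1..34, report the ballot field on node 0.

[1] timeout(4) → N4(cand b9 [-])
[2] deliver 4→2 → N2(foll b9 [-])
[3] deliver 2→4 → ∅
[4] deliver 4→1 → N1(foll b9 [-])
[5] deliver 1→4 → N4(lead b9 [-])
[6] deliver 4→0 → N0(foll b9 [-])
[7] deliver 0→4 → ∅
[8] deliver 4→3 → N3(foll b9 [-])
[9] deliver 3→4 → ∅
[10] propose(4,'r') → ∅
[11] deliver 4→0 → N0(foll b9 [r])
[12] deliver 0→4 → ∅
[13] deliver 4→3 → N3(foll b9 [r])
[14] deliver 3→4 → N4(lead b9 [r])
[15] timeout(4) → N4(cand b14 [r])
[16] propose(4,'z') → ∅
[17] deliver 0→2 → ∅
[18] propose(4,'s') → ∅
[19] deliver 4→3 → N3(foll b14 [r])
[20] deliver 3→4 → ∅
[21] deliver 4→2 → N2(foll b9 [r])
[22] deliver 2→4 → ∅
[23] deliver 4→0 → N0(foll b14 [r])
[24] deliver 0→4 → N4(lead b14 [r])
[25] timeout(1) → N1(cand b11 [-])
[26] deliver 3→0 → ∅
[27] deliver 1→0 → ∅
[28] deliver 4→2 → N2(foll b14 [r])
[29] deliver 0→2 → ∅
[30] deliver 1→0 → ∅
[31] deliver 2→4 → ∅
[32] deliver 1→0 → ∅
[33] deliver 3→0 → ∅
[34] deliver 3→4 → ∅

14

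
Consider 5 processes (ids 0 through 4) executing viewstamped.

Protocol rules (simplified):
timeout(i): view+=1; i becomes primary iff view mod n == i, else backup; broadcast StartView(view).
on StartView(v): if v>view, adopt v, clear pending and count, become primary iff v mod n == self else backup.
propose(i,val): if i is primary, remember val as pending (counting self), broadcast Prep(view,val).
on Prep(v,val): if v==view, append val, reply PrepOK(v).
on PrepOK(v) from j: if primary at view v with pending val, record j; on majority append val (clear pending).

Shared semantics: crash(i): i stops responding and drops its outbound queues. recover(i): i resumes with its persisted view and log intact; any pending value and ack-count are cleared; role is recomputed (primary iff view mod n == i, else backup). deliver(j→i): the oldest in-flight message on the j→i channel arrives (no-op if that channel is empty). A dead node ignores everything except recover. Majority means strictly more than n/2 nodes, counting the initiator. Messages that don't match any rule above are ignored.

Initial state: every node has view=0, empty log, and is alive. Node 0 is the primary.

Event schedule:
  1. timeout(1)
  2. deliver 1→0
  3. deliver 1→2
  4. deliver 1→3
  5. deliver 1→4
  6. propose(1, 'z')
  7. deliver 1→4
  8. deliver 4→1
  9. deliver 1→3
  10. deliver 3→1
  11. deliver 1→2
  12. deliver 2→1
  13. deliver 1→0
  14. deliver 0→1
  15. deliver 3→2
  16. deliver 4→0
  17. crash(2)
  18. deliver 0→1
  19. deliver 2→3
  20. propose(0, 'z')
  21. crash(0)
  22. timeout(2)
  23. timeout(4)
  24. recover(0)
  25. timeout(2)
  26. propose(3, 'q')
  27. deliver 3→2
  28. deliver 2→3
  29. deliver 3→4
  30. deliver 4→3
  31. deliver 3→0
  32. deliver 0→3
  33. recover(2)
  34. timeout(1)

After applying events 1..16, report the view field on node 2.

[1] timeout(1) → N1(prim v1 [-])
[2] deliver 1→0 → N0(back v1 [-])
[3] deliver 1→2 → N2(back v1 [-])
[4] deliver 1→3 → N3(back v1 [-])
[5] deliver 1→4 → N4(back v1 [-])
[6] propose(1,'z') → ∅
[7] deliver 1→4 → N4(back v1 [z])
[8] deliver 4→1 → ∅
[9] deliver 1→3 → N3(back v1 [z])
[10] deliver 3→1 → N1(prim v1 [z])
[11] deliver 1→2 → N2(back v1 [z])
[12] deliver 2→1 → ∅
[13] deliver 1→0 → N0(back v1 [z])
[14] deliver 0→1 → ∅
[15] deliver 3→2 → ∅
[16] deliver 4→0 → ∅

1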